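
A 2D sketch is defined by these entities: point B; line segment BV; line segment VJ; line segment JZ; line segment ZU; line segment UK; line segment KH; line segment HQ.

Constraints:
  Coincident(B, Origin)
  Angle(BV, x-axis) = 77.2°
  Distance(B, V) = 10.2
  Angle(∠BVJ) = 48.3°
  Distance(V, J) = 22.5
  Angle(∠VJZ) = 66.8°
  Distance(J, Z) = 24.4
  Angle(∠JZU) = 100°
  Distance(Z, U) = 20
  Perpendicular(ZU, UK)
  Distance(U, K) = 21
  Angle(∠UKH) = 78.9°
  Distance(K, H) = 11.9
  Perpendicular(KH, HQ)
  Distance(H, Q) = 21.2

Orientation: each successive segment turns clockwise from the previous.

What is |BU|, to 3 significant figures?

16.8

B is at the origin; BV runs at 77.2° with length 10.2, so V = (2.26, 9.95). ∠BVJ = 48.3° gives VJ at -54.5° from the x-axis; with |VJ| = 22.5, J = (15.3, -8.37). ∠VJZ = 66.8° gives JZ at -168° from the x-axis; with |JZ| = 24.4, Z = (-8.51, -13.6). ∠JZU = 100.0° gives ZU at 112° from the x-axis; with |ZU| = 20.0, U = (-16.1, 4.94). Then |BU| = |U − B| = 16.8.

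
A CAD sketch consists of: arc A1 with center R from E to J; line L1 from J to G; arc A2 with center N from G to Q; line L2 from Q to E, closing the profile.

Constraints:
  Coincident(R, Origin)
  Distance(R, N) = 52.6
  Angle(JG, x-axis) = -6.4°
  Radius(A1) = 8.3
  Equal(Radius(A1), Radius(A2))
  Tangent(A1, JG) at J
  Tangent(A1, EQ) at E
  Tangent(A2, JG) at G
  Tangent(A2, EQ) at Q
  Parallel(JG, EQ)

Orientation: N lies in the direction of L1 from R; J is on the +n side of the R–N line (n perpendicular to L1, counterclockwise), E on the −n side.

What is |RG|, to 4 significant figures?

53.25

The slot axis is L1's direction at -6.4°, so u = (cos -6.4°, sin -6.4°) = (0.9938, -0.1115) and n = (−sin -6.4°, cos -6.4°) = (0.1115, 0.9938). R is at the origin and N lies 52.6 along u from R, so N = 52.6·u = (52.27, -5.863). Tangency of A1 to both parallel lines with radius 8.3 puts J and E at R ± 8.3·n: J = (0.9252, 8.248), E = (-0.9252, -8.248). Equal radii place G and Q the same way about N: G = N + 8.3·n = (53.20, 2.385), Q = N − 8.3·n = (51.35, -14.11). Then |RG| = |G − R| = 53.25.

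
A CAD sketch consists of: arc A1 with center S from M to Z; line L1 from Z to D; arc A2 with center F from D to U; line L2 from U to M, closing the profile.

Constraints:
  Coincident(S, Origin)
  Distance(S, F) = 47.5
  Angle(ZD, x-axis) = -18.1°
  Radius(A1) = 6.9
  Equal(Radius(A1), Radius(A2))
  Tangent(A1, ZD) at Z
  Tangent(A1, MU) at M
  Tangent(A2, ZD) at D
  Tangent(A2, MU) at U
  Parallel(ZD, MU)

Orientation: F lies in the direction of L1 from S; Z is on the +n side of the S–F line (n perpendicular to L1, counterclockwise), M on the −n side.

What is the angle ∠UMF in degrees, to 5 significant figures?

8.2652°

Tangency of A1 to both parallel lines with radius 6.9 puts Z and M at S ± 6.9·n: Z = (2.1437, 6.5586), M = (-2.1437, -6.5586). Equal radii place D and U the same way about F: D = F + 6.9·n = (47.293, -8.1986), U = F − 6.9·n = (43.006, -21.316). Then cos ∠UMF = MU·MF / (|MU||MF|), giving 8.2652°.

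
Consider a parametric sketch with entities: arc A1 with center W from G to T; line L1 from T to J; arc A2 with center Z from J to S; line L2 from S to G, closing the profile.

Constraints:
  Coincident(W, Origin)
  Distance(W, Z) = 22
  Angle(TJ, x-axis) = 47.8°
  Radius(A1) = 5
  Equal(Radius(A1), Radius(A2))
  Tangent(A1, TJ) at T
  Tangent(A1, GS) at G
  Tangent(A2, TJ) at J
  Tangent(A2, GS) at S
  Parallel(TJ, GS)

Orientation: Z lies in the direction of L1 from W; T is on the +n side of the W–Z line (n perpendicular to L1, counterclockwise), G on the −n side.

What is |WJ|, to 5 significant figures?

22.561

The slot axis is L1's direction at 47.8°, so u = (cos 47.8°, sin 47.8°) = (0.67172, 0.74080) and n = (−sin 47.8°, cos 47.8°) = (-0.74080, 0.67172). W is at the origin and Z lies 22.0 along u from W, so Z = 22.0·u = (14.778, 16.298). Tangency of A1 to both parallel lines with radius 5.0 puts T and G at W ± 5.0·n: T = (-3.7040, 3.3586), G = (3.7040, -3.3586). Equal radii place J and S the same way about Z: J = Z + 5.0·n = (11.074, 19.656), S = Z − 5.0·n = (18.482, 12.939). Then |WJ| = |J − W| = 22.561.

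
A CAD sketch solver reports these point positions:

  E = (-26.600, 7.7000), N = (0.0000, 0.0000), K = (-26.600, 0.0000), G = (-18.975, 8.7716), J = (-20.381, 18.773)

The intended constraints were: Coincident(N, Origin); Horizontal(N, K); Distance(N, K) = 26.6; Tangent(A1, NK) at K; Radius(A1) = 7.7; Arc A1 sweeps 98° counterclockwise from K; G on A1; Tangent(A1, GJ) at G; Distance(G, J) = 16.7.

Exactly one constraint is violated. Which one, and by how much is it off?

Distance(G, J) = 16.7 — off by 6.60.

N = (0.00, 0.00) ✓; N.y = 0.00, K.y = 0.00 ✓; |NK| = 26.60 ✓; ∠(EK, KN) = 90.00° ✓; |EK| = 7.700 ✓; bearing(E→G) − bearing(E→K) = 98.00° ✓; |EG| = 7.700 ✓; ∠(EG, GJ) = 90.00° ✓; |GJ| = 10.10 ✗.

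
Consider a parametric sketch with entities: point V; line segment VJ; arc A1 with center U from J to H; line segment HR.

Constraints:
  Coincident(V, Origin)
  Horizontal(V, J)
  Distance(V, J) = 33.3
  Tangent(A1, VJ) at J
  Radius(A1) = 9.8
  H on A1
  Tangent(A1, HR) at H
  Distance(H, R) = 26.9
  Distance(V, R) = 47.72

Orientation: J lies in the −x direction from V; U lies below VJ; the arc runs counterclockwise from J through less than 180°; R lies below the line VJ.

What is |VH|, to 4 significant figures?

44.32

V is at the origin; V and J share the same y with |VJ| = 33.3 and J on the −x side, so J = (-33.30, 0.000). Since A1 is tangent to VJ there, UJ ⟂ VJ, so U = J + (0, -9.8) = (-33.30, -9.800). Since UH ⟂ HR (tangency), |UR| = √(9.8² + 26.9²) = 28.63 regardless of where H sits on A1. So R lies on both circle(V, 47.72) and circle(U, 28.63); the below-VJ intersection is R = (-28.77, -38.07). H is the foot of the tangent from R: H = (-41.86, -14.57).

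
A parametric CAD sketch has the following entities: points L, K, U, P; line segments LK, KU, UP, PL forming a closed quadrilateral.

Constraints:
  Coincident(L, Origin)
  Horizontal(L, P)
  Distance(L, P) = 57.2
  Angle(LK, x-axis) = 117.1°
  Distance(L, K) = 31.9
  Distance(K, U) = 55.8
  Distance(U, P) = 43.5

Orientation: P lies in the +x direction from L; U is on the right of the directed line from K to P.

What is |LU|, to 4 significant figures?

24.57

Checks: |KU| = 55.80 ✓; |UP| = 43.50 ✓.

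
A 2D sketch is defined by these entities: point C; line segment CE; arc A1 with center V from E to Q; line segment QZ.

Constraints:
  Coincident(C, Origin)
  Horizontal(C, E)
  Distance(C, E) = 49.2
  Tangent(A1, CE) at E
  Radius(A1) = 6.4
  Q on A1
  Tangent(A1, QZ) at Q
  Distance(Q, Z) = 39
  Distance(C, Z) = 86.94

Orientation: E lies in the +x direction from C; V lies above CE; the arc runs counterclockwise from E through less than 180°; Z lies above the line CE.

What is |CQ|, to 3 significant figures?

53.5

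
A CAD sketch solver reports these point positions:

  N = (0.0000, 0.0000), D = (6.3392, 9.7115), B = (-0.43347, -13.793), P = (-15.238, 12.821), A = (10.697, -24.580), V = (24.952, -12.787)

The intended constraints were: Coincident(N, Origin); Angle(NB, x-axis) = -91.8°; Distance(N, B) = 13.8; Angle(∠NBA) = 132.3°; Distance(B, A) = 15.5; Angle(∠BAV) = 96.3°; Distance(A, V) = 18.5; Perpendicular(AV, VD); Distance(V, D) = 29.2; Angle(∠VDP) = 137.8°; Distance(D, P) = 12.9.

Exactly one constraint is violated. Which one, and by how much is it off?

Distance(D, P) = 12.9 — off by 8.90.

N = (0.00, 0.00) ✓; NB at -91.80° ✓; |NB| = 13.80 ✓; ∠NBA = 132.3° ✓; |BA| = 15.50 ✓; ∠BAV = 96.30° ✓; |AV| = 18.50 ✓; ∠(AV, VD) = 90.00° ✓; |VD| = 29.20 ✓; ∠VDP = 137.8° ✓; |DP| = 21.80 ✗.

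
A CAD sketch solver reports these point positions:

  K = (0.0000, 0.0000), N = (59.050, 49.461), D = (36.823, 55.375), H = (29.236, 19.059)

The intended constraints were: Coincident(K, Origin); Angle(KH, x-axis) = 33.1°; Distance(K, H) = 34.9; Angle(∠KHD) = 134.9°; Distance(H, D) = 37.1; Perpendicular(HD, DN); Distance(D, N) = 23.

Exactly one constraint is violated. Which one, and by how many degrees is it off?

Perpendicular(HD, DN) — off by 3.10°.

K = (0.00, 0.00) ✓; KH at 33.10° ✓; |KH| = 34.90 ✓; ∠KHD = 134.9° ✓; |HD| = 37.10 ✓; ∠(HD, DN) = 93.10° ✗; |DN| = 23.00 ✓.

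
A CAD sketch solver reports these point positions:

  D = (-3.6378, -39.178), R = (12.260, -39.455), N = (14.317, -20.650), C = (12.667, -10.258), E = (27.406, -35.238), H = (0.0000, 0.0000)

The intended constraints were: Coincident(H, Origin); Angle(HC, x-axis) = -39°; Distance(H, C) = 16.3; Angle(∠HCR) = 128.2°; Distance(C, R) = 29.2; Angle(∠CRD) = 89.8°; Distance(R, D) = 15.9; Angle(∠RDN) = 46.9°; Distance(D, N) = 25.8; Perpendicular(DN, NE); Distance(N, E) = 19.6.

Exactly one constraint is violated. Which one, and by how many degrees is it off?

Perpendicular(DN, NE) — off by 4.00°.

H = (0.00, 0.00) ✓; HC at -39.00° ✓; |HC| = 16.30 ✓; ∠HCR = 128.2° ✓; |CR| = 29.20 ✓; ∠CRD = 89.80° ✓; |RD| = 15.90 ✓; ∠RDN = 46.90° ✓; |DN| = 25.80 ✓; ∠(DN, NE) = 94.00° ✗; |NE| = 19.60 ✓.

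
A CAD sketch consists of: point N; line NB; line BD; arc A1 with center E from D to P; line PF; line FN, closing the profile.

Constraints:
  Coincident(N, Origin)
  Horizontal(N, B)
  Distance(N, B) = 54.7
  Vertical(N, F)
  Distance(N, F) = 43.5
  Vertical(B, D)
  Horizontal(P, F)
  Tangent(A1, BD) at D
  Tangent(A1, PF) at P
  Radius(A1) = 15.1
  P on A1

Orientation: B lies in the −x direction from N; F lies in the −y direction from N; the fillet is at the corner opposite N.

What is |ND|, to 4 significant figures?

61.63

N is at the origin; N and B share the same y with |NB| = 54.7 and B on the −x side, so B = (-54.70, 0.000). NF is vertical with |NF| = 43.5 and F on the −y side, so F = (0.000, -43.50). The virtual corner opposite N is at (-54.70, -43.50). The tangent condition forces ED to be normal to BD and the tangent condition forces EP to be normal to PF, with radius 15.1, so the center E sits 15.1 in from both sides at E = (-39.60, -28.40). That places the tangent points at D = (-54.70, -28.40) on BD and P = (-39.60, -43.50) on PF. Then |ND| = |D − N| = 61.63.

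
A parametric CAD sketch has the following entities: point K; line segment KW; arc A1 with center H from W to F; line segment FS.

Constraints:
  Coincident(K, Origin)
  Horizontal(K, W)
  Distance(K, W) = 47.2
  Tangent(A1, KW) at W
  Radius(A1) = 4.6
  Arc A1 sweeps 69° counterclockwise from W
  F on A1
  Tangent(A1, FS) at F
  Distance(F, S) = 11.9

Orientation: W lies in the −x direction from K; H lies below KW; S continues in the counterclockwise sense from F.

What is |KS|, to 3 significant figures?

57.5

K is at the origin; KW is horizontal with |KW| = 47.2 and W on the −x side, so W = (-47.2, 0.00). Since A1 is tangent to KW there, HW ⟂ KW, so H = W + (0, -4.6) = (-47.2, -4.60). On A1, W sits at bearing 90° from H; a 69° counterclockwise sweep puts F at bearing 159°, so F = H + 4.6·(cos 159°, sin 159°) = (-51.5, -2.95). Tangency of A1 to FS means the radius HF is perpendicular to FS, so FS runs along (−sin 159°, cos 159°); with |FS| = 11.9, S = (-55.8, -14.1). Then |KS| = |S − K| = 57.5.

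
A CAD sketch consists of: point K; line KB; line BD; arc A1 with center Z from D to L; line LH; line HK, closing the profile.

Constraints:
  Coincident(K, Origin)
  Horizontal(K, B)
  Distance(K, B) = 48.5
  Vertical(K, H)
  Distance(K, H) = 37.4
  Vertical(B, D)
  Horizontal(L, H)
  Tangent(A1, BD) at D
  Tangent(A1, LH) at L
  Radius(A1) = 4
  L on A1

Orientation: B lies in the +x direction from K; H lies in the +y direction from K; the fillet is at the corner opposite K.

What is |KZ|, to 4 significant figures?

55.64

K is at the origin; KB is horizontal with |KB| = 48.5 and B on the +x side, so B = (48.50, 0.000). KH is vertical with |KH| = 37.4 and H on the +y side, so H = (0.000, 37.40). The virtual corner opposite K is at (48.50, 37.40). Tangency of A1 to BD means the radius ZD is perpendicular to BD and A1 meets LH tangentially, so ZL is at right angles to LH, with radius 4.0, so the center Z sits 4.0 in from both sides at Z = (44.50, 33.40). Then |KZ| = |Z − K| = 55.64.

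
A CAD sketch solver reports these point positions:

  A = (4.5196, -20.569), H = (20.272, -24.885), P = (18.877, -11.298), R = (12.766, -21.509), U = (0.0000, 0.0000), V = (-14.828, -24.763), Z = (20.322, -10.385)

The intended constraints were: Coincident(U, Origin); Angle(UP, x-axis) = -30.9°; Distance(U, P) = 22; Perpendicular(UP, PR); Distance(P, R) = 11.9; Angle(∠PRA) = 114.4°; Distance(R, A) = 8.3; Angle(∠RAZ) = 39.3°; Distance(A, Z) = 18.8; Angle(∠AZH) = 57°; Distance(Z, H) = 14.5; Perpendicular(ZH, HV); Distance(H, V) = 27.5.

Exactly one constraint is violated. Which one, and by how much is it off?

Distance(H, V) = 27.5 — off by 7.60.

U = (0.00, 0.00) ✓; UP at -30.90° ✓; |UP| = 22.00 ✓; ∠(UP, PR) = 90.00° ✓; |PR| = 11.90 ✓; ∠PRA = 114.4° ✓; |RA| = 8.300 ✓; ∠RAZ = 39.30° ✓; |AZ| = 18.80 ✓; ∠AZH = 57.00° ✓; |ZH| = 14.50 ✓; ∠(ZH, HV) = 90.00° ✓; |HV| = 35.10 ✗.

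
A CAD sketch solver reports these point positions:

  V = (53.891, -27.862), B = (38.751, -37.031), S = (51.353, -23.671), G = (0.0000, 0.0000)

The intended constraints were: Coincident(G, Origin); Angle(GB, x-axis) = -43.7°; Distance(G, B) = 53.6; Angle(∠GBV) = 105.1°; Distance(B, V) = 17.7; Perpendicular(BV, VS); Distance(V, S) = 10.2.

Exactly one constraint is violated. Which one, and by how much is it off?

Distance(V, S) = 10.2 — off by 5.30.

G = (0.00, 0.00) ✓; GB at -43.70° ✓; |GB| = 53.60 ✓; ∠GBV = 105.1° ✓; |BV| = 17.70 ✓; ∠(BV, VS) = 90.00° ✓; |VS| = 4.900 ✗.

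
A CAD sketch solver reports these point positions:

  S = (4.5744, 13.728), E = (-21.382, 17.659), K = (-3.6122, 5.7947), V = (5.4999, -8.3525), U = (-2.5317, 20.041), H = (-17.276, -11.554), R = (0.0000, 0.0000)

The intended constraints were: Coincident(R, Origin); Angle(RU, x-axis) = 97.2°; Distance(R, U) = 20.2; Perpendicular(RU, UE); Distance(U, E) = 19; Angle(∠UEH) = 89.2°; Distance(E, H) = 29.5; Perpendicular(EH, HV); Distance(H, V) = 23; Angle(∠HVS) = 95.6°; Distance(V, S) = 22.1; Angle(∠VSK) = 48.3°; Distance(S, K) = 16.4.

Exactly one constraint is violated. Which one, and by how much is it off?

Distance(S, K) = 16.4 — off by 5.00.

R = (0.00, 0.00) ✓; RU at 97.20° ✓; |RU| = 20.20 ✓; ∠(RU, UE) = 90.00° ✓; |UE| = 19.00 ✓; ∠UEH = 89.20° ✓; |EH| = 29.50 ✓; ∠(EH, HV) = 90.00° ✓; |HV| = 23.00 ✓; ∠HVS = 95.60° ✓; |VS| = 22.10 ✓; ∠VSK = 48.30° ✓; |SK| = 11.40 ✗.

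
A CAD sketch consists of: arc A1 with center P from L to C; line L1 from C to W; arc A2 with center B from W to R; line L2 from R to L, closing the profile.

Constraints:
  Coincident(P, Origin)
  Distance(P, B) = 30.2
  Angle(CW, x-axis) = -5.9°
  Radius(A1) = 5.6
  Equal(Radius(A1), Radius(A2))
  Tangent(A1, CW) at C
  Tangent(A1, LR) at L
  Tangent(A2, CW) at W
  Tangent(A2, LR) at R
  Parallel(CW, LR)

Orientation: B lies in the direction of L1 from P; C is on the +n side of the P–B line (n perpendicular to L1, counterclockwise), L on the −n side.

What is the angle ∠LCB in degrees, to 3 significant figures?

79.5°

The slot axis is L1's direction at -5.9°, so u = (cos -5.9°, sin -5.9°) = (0.995, -0.103) and n = (−sin -5.9°, cos -5.9°) = (0.103, 0.995). P is at the origin and B lies 30.2 along u from P, so B = 30.2·u = (30.0, -3.10). Tangency of A1 to both parallel lines with radius 5.6 puts C and L at P ± 5.6·n: C = (0.576, 5.57), L = (-0.576, -5.57). Then cos ∠LCB = CL·CB / (|CL||CB|), giving 79.5°.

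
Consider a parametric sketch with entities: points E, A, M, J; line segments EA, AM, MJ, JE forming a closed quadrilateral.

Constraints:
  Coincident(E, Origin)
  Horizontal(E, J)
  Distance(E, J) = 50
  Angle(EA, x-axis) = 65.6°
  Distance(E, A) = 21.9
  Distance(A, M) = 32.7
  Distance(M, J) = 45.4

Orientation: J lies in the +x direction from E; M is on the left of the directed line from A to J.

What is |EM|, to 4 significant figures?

53.56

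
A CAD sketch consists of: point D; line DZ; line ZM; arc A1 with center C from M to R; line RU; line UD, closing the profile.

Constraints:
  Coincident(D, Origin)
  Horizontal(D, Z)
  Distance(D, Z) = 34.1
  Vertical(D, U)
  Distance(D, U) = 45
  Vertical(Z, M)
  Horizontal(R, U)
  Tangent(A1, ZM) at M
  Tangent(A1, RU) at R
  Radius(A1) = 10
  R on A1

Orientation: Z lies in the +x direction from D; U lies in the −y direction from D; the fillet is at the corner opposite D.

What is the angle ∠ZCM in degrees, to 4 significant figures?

74.05°

D is at the origin; D and Z share the same y with |DZ| = 34.1 and Z on the +x side, so Z = (34.10, 0.000). DU is vertical with |DU| = 45.0 and U on the −y side, so U = (0.000, -45.00). The virtual corner opposite D is at (34.10, -45.00). Tangency of A1 to ZM means the radius CM is perpendicular to ZM and since A1 is tangent to RU there, CR ⟂ RU, with radius 10.0, so the center C sits 10.0 in from both sides at C = (24.10, -35.00). That places the tangent points at M = (34.10, -35.00) on ZM and R = (24.10, -45.00) on RU. Then cos ∠ZCM = CZ·CM / (|CZ||CM|), giving 74.05°.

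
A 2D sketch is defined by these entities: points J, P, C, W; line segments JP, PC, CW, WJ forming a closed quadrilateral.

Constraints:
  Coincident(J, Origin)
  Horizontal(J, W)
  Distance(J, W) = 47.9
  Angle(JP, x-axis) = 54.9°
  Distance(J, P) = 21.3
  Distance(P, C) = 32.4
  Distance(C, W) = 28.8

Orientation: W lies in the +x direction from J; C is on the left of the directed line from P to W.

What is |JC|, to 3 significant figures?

51.3

Checks: J = (0.00, 0.00) ✓; |PC| = 32.40 ✓; |CW| = 28.80 ✓.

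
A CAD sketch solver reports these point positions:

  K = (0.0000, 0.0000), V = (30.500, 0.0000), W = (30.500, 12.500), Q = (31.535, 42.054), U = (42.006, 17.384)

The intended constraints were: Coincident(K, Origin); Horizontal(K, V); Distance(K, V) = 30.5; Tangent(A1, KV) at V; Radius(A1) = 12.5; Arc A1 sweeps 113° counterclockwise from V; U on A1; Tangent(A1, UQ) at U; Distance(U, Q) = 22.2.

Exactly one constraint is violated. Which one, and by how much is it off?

Distance(U, Q) = 22.2 — off by 4.60.

K = (0.00, 0.00) ✓; K.y = 0.00, V.y = 0.00 ✓; |KV| = 30.50 ✓; ∠(WV, VK) = 90.00° ✓; |WV| = 12.50 ✓; bearing(W→U) − bearing(W→V) = 113.0° ✓; |WU| = 12.50 ✓; ∠(WU, UQ) = 90.00° ✓; |UQ| = 26.80 ✗.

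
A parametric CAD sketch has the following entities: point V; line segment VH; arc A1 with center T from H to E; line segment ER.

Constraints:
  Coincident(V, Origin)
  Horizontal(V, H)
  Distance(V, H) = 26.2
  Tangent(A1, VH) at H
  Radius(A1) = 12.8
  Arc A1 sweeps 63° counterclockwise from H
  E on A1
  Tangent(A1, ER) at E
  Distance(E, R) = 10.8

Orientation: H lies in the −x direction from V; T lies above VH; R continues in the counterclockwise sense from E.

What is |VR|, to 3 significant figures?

19.3

V is at the origin; VH is horizontal with |VH| = 26.2 and H on the −x side, so H = (-26.2, 0.00). The tangent condition forces TH to be normal to VH, so T = H + (0, 12.8) = (-26.2, 12.8). On A1, H sits at bearing -90° from T; a 63° counterclockwise sweep puts E at bearing -27°, so E = T + 12.8·(cos -27°, sin -27°) = (-14.8, 6.99). A1 meets ER tangentially, so TE is at right angles to ER, so ER runs along (−sin -27°, cos -27°); with |ER| = 10.8, R = (-9.89, 16.6). Then |VR| = |R − V| = 19.3.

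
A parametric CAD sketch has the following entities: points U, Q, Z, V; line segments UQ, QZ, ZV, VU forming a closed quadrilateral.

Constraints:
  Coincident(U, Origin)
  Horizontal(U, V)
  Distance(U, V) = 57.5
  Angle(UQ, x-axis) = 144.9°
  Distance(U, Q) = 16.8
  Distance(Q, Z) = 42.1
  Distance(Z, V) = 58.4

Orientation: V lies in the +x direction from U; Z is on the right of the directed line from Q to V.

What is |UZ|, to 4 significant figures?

28.17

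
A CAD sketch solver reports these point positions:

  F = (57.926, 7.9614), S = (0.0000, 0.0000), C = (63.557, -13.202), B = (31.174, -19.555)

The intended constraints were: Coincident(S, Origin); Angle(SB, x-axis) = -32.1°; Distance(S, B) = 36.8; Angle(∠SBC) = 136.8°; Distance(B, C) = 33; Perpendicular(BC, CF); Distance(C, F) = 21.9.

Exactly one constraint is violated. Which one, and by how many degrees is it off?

Perpendicular(BC, CF) — off by 3.80°.

S = (0.00, 0.00) ✓; SB at -32.10° ✓; |SB| = 36.80 ✓; ∠SBC = 136.8° ✓; |BC| = 33.00 ✓; ∠(BC, CF) = 93.80° ✗; |CF| = 21.90 ✓.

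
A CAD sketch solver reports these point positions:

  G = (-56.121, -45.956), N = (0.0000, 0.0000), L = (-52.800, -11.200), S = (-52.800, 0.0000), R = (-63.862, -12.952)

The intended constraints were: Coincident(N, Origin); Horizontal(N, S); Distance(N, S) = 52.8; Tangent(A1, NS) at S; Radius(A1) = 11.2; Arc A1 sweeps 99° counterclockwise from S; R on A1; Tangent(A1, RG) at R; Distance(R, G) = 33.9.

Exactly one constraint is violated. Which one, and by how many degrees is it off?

Tangent(A1, RG) at R — off by 4.20°.

N = (0.00, 0.00) ✓; N.y = 0.00, S.y = 0.00 ✓; |NS| = 52.80 ✓; ∠(LS, SN) = 90.00° ✓; |LS| = 11.20 ✓; bearing(L→R) − bearing(L→S) = 99.00° ✓; |LR| = 11.20 ✓; ∠(LR, RG) = 85.80° ✗; |RG| = 33.90 ✓.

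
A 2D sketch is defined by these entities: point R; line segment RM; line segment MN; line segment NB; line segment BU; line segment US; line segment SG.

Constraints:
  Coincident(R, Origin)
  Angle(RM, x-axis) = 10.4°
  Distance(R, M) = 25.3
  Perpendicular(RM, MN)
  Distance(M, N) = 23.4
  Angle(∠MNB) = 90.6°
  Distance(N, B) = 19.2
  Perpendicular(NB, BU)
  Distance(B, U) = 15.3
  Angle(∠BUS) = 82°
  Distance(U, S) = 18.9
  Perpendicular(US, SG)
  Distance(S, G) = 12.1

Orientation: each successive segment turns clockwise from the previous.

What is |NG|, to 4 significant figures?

2.274

∠BUS = 82.0° gives US at 3.000° from the x-axis; with |US| = 18.9, S = (26.22, -6.104). US ⟂ SG, so SG runs at -87.00°; with |SG| = 12.1, G = (26.85, -18.19). Then |NG| = |G − N| = 2.274.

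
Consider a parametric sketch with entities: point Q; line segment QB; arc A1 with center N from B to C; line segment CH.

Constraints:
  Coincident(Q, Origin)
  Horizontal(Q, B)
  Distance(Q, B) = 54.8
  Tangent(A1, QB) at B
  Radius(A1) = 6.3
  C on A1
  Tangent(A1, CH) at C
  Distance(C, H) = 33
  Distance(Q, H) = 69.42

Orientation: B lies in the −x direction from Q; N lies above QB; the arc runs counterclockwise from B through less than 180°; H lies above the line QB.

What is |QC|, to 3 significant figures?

49.3

Q is at the origin; QB is horizontal with |QB| = 54.8 and B on the −x side, so B = (-54.8, 0.00). Tangency of A1 to QB means the radius NB is perpendicular to QB, so N = B + (0, 6.3) = (-54.8, 6.30). Since NC ⟂ CH (tangency), |NH| = √(6.3² + 33.0²) = 33.6 regardless of where C sits on A1. So H lies on both circle(Q, 69.42) and circle(N, 33.6); the above-QB intersection is H = (-56.9, 39.8). C is the foot of the tangent from H: C = (-48.7, 7.86).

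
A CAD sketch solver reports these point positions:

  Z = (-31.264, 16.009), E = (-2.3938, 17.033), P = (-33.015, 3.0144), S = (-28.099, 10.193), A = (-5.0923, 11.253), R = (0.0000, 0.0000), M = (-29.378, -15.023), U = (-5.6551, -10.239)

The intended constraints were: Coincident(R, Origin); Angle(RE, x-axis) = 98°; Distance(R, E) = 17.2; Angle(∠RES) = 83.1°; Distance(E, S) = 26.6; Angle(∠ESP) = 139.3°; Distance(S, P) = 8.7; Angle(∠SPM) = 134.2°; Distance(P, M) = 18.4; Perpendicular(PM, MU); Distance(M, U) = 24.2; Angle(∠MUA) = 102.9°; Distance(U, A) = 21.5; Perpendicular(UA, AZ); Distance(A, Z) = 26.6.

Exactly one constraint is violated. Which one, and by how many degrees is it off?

Perpendicular(UA, AZ) — off by 8.80°.

R = (0.00, 0.00) ✓; RE at 98.00° ✓; |RE| = 17.20 ✓; ∠RES = 83.10° ✓; |ES| = 26.60 ✓; ∠ESP = 139.3° ✓; |SP| = 8.701 ✓; ∠SPM = 134.2° ✓; |PM| = 18.40 ✓; ∠(PM, MU) = 90.00° ✓; |MU| = 24.20 ✓; ∠MUA = 102.9° ✓; |UA| = 21.50 ✓; ∠(UA, AZ) = 81.20° ✗; |AZ| = 26.60 ✓.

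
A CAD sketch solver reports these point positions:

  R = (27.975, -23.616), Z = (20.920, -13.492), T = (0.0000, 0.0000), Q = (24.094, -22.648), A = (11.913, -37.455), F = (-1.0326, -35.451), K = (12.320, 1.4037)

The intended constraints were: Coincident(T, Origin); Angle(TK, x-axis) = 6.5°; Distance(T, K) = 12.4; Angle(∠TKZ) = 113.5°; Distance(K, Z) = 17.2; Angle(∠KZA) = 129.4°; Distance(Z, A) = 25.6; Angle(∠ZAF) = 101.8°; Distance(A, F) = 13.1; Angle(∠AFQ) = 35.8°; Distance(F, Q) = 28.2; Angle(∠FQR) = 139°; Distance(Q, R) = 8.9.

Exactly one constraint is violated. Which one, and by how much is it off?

Distance(Q, R) = 8.9 — off by 4.90.

T = (0.00, 0.00) ✓; TK at 6.500° ✓; |TK| = 12.40 ✓; ∠TKZ = 113.5° ✓; |KZ| = 17.20 ✓; ∠KZA = 129.4° ✓; |ZA| = 25.60 ✓; ∠ZAF = 101.8° ✓; |AF| = 13.10 ✓; ∠AFQ = 35.80° ✓; |FQ| = 28.20 ✓; ∠FQR = 139.0° ✓; |QR| = 4.000 ✗.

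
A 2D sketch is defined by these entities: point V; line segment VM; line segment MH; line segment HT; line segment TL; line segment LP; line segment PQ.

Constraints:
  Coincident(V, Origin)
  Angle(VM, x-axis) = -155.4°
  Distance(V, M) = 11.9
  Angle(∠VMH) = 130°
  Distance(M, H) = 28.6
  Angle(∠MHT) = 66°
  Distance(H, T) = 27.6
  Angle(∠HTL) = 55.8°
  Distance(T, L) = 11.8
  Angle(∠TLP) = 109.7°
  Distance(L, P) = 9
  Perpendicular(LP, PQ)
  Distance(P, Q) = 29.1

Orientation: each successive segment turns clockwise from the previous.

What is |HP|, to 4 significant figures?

14.37

∠HTL = 55.8° gives TL at -83.60° from the x-axis; with |TL| = 11.8, L = (-14.38, 13.55). ∠TLP = 109.7° gives LP at -153.9° from the x-axis; with |LP| = 9.0, P = (-22.47, 9.589). Then |HP| = |P − H| = 14.37.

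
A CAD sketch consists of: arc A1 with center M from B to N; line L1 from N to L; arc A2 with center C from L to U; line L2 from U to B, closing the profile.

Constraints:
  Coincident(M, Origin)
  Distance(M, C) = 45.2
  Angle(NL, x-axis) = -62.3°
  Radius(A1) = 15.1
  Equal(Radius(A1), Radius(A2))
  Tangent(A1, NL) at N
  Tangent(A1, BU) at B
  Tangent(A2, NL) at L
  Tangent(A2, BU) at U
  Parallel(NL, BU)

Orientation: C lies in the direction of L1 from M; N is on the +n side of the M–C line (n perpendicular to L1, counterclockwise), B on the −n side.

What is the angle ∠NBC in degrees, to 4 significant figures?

71.53°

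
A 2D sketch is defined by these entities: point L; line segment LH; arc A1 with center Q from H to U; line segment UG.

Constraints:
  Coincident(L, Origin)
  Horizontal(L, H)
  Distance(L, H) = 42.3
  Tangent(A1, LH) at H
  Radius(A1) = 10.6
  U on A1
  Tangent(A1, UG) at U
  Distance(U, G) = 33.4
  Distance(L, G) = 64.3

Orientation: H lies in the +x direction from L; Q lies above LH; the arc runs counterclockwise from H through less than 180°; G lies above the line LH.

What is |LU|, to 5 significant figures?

54.205

Checks: |QU| = 10.60 ✓; ∠(QU, UG) = 90.00° ✓; |UG| = 33.40 ✓; |LG| = 64.30 ✓.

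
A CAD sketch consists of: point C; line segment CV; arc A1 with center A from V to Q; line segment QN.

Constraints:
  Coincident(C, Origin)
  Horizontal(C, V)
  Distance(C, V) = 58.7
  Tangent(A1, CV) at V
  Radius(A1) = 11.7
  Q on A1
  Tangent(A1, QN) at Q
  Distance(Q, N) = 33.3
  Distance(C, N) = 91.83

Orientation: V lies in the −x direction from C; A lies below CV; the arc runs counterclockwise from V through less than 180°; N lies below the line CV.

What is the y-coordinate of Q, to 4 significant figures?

-6.222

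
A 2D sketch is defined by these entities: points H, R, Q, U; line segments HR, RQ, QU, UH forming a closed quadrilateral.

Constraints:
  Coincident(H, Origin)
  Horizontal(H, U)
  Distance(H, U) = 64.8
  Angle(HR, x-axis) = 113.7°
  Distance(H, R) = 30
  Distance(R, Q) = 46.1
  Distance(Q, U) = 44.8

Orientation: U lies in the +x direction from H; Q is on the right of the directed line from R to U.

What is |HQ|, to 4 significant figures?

21.01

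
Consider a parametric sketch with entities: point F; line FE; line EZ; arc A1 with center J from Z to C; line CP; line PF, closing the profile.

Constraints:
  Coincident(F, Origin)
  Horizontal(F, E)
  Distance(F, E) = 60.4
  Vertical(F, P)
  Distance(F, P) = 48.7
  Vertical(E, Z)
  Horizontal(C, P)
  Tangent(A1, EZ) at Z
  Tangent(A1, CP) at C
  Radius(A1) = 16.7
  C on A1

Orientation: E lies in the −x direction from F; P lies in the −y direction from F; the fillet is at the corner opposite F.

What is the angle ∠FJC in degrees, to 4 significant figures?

126.2°

F is at the origin; FE is horizontal with |FE| = 60.4 and E on the −x side, so E = (-60.40, 0.000). F and P share the same x with |FP| = 48.7 and P on the −y side, so P = (0.000, -48.70). The virtual corner opposite F is at (-60.40, -48.70). The tangent condition forces JZ to be normal to EZ and the tangent condition forces JC to be normal to CP, with radius 16.7, so the center J sits 16.7 in from both sides at J = (-43.70, -32.00). That places the tangent points at Z = (-60.40, -32.00) on EZ and C = (-43.70, -48.70) on CP. Then cos ∠FJC = JF·JC / (|JF||JC|), giving 126.2°.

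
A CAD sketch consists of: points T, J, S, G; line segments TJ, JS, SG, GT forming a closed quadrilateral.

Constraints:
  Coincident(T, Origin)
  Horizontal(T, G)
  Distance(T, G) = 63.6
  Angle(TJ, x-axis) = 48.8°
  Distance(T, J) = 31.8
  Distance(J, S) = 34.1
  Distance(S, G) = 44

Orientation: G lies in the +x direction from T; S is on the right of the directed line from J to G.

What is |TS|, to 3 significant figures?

23.1

T is at the origin; TG is horizontal with |TG| = 63.6 and G in +x, so G = (63.6, 0). TJ runs at 48.8° with |TJ| = 31.8, so J = (20.9, 23.9). S is determined by |JS| = 34.1 and |SG| = 44.0 together: it lies at the intersection of circle(J, 34.1) and circle(G, 44.0). With |JG| = 48.9, the foot of the radical line on JG is 16.5 from J and the perpendicular offset is √(34.1² − 16.5²) = 29.8. Taking the right-of-JG solution: S = (20.8, -10.2).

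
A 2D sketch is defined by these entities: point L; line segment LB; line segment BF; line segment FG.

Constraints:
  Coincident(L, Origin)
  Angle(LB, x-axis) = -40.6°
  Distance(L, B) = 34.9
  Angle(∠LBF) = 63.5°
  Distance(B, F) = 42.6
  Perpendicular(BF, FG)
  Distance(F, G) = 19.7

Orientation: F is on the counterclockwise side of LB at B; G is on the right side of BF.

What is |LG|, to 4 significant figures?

57.66

∠LBF = 63.5°, so BF runs at -40.6° + (180° − 63.5°) = 75.90° from the x-axis; with |BF| = 42.6, F = B + 42.6·(cos 75.90°, sin 75.90°) = (36.88, 18.60). BF is perpendicular to FG; with |FG| = 19.7 on the right of BF, G = F + 19.7·(0.9699, -0.2436) = (55.98, 13.81). Then |LG| = |G − L| = 57.66.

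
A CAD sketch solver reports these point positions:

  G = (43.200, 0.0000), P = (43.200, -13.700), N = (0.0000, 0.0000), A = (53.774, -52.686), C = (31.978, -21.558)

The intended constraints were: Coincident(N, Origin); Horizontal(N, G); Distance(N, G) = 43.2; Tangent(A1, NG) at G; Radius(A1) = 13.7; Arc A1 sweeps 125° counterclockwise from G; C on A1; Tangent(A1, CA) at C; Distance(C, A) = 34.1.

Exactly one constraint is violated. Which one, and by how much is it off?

Distance(C, A) = 34.1 — off by 3.90.

N = (0.00, 0.00) ✓; N.y = 0.00, G.y = 0.00 ✓; |NG| = 43.20 ✓; ∠(PG, GN) = 90.00° ✓; |PG| = 13.70 ✓; bearing(P→C) − bearing(P→G) = 125.0° ✓; |PC| = 13.70 ✓; ∠(PC, CA) = 90.00° ✓; |CA| = 38.00 ✗.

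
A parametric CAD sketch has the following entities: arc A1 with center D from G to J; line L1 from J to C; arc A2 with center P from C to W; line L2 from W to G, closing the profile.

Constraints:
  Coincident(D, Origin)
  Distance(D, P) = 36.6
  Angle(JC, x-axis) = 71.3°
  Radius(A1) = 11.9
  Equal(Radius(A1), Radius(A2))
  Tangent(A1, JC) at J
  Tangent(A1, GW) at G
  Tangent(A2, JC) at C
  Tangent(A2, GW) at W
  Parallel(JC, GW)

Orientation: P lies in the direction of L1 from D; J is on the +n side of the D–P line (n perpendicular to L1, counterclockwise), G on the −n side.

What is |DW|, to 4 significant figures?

38.49

The slot axis is L1's direction at 71.3°, so u = (cos 71.3°, sin 71.3°) = (0.3206, 0.9472) and n = (−sin 71.3°, cos 71.3°) = (-0.9472, 0.3206). D is at the origin and P lies 36.6 along u from D, so P = 36.6·u = (11.73, 34.67). Tangency of A1 to both parallel lines with radius 11.9 puts J and G at D ± 11.9·n: J = (-11.27, 3.815), G = (11.27, -3.815). Equal radii place C and W the same way about P: C = P + 11.9·n = (0.4626, 38.48), W = P − 11.9·n = (23.01, 30.85). Then |DW| = |W − D| = 38.49.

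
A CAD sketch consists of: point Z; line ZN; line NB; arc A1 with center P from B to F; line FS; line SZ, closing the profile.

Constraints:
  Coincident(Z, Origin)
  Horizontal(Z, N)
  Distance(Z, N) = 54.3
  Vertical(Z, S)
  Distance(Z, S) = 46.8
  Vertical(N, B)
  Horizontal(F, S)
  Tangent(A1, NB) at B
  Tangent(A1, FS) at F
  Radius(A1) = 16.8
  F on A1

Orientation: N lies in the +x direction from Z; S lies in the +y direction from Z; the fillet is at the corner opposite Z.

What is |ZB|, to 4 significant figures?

62.04

Z is at the origin; ZN is horizontal with |ZN| = 54.3 and N on the +x side, so N = (54.30, 0.000). Z and S share the same x with |ZS| = 46.8 and S on the +y side, so S = (0.000, 46.80). The virtual corner opposite Z is at (54.30, 46.80). A1 meets NB tangentially, so PB is at right angles to NB and the tangent condition forces PF to be normal to FS, with radius 16.8, so the center P sits 16.8 in from both sides at P = (37.50, 30.00). That places the tangent points at B = (54.30, 30.00) on NB and F = (37.50, 46.80) on FS. Then |ZB| = |B − Z| = 62.04.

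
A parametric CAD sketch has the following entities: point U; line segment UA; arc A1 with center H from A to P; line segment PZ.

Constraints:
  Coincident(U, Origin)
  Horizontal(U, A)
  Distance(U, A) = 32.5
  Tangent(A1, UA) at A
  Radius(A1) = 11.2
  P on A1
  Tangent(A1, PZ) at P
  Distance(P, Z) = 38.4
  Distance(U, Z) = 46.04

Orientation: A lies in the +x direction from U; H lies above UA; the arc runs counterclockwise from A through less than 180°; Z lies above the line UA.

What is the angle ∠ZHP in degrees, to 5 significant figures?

73.740°

Checks: |HP| = 11.20 ✓; ∠(HP, PZ) = 90.00° ✓; |PZ| = 38.40 ✓; |UZ| = 46.04 ✓.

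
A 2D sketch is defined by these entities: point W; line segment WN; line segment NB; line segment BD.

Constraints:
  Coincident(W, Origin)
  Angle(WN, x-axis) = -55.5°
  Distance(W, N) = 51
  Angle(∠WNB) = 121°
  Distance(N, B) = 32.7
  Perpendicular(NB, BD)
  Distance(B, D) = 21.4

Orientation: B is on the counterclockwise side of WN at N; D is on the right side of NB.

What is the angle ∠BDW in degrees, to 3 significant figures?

42.2°

W is at the origin; WN runs at -55.5° with length 51.0, so N = 51.0·(cos -55.5°, sin -55.5°) = (28.9, -42.0). ∠WNB = 121.0°, so NB runs at -55.5° + (180° − 121.0°) = 3.50° from the x-axis; with |NB| = 32.7, B = N + 32.7·(cos 3.50°, sin 3.50°) = (61.5, -40.0). NB is perpendicular to BD; with |BD| = 21.4 on the right of NB, D = B + 21.4·(0.0610, -0.998) = (62.8, -61.4). Then cos ∠BDW = DB·DW / (|DB||DW|), giving 42.2°.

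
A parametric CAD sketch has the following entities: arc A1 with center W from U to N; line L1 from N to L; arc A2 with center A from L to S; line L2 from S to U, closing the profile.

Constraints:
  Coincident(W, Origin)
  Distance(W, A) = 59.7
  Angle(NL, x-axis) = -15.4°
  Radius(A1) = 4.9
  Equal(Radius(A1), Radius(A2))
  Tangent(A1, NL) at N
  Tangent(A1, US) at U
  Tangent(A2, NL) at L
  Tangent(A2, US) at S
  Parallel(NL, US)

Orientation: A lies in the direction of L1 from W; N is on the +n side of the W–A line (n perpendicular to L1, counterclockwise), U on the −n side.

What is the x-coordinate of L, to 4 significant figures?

58.86

The slot axis is L1's direction at -15.4°, so u = (cos -15.4°, sin -15.4°) = (0.9641, -0.2656) and n = (−sin -15.4°, cos -15.4°) = (0.2656, 0.9641). W is at the origin and A lies 59.7 along u from W, so A = 59.7·u = (57.56, -15.85). Tangency of A1 to both parallel lines with radius 4.9 puts N and U at W ± 4.9·n: N = (1.301, 4.724), U = (-1.301, -4.724). Equal radii place L and S the same way about A: L = A + 4.9·n = (58.86, -11.13), S = A − 4.9·n = (56.26, -20.58). So L.x = 58.86.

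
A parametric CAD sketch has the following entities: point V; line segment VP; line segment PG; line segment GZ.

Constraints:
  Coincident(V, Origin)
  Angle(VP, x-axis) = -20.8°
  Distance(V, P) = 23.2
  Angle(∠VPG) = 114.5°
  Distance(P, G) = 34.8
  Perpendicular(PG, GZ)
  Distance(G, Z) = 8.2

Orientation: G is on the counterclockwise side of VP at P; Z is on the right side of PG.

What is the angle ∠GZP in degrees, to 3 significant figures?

76.7°

V is at the origin; VP runs at -20.8° with length 23.2, so P = 23.2·(cos -20.8°, sin -20.8°) = (21.7, -8.24). ∠VPG = 114.5°, so PG runs at -20.8° + (180° − 114.5°) = 44.7° from the x-axis; with |PG| = 34.8, G = P + 34.8·(cos 44.7°, sin 44.7°) = (46.4, 16.2). The perpendicularity gives GZ at right angles to PG; with |GZ| = 8.2 on the right of PG, Z = G + 8.2·(0.703, -0.711) = (52.2, 10.4). Then cos ∠GZP = ZG·ZP / (|ZG||ZP|), giving 76.7°.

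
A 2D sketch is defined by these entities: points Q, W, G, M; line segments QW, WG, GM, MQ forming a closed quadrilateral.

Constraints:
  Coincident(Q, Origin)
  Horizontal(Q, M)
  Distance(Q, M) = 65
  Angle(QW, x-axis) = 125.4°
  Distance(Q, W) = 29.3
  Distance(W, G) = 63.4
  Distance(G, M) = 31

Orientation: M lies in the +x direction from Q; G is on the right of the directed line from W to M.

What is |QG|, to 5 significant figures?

37.628

Checks: |WG| = 63.40 ✓; |GM| = 31.00 ✓.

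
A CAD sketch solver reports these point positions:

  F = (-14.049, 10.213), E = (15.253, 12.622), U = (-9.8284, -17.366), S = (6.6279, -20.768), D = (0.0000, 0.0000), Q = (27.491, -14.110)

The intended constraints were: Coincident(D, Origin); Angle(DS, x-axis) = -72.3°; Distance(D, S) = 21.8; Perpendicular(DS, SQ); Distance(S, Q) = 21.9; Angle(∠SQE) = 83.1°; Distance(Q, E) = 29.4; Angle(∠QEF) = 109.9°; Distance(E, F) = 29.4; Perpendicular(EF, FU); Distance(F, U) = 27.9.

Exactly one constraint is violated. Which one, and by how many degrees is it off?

Perpendicular(EF, FU) — off by 4.00°.

D = (0.00, 0.00) ✓; DS at -72.30° ✓; |DS| = 21.80 ✓; ∠(DS, SQ) = 90.00° ✓; |SQ| = 21.90 ✓; ∠SQE = 83.10° ✓; |QE| = 29.40 ✓; ∠QEF = 109.9° ✓; |EF| = 29.40 ✓; ∠(EF, FU) = 94.00° ✗; |FU| = 27.90 ✓.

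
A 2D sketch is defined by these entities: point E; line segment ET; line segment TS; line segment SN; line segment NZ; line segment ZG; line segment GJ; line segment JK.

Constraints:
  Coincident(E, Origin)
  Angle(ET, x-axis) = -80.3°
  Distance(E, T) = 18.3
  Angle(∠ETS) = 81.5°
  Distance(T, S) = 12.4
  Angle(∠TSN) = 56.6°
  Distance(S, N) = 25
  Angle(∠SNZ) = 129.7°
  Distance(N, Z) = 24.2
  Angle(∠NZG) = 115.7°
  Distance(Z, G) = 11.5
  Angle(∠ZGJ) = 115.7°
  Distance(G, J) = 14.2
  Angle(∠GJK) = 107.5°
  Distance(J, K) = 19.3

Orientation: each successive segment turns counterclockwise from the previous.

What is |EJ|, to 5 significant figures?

31.234

E is at the origin; ET runs at -80.3° with length 18.3, so T = (3.0834, -18.038). ∠ETS = 81.5° gives TS at 18.200° from the x-axis; with |TS| = 12.4, S = (14.863, -14.165). ∠TSN = 56.6° gives SN at 141.60° from the x-axis; with |SN| = 25.0, N = (-4.7293, 1.3633). ∠SNZ = 129.7° gives NZ at -168.10° from the x-axis; with |NZ| = 24.2, Z = (-28.409, -3.6269). ∠NZG = 115.7° gives ZG at -103.80° from the x-axis; with |ZG| = 11.5, G = (-31.152, -14.795). ∠ZGJ = 115.7° gives GJ at -39.500° from the x-axis; with |GJ| = 14.2, J = (-20.195, -23.827). Then |EJ| = |J − E| = 31.234.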